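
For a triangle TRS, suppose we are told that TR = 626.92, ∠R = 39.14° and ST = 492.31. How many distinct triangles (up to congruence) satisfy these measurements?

2

TR·sin R = 626.92·sin(39.14°) ≈ 395.7.
Since TR sin R < ST < TR (395.7 < 492.31 < 626.92), two triangles exist.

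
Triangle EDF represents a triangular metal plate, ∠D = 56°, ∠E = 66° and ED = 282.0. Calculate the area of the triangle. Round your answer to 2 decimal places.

area ≈ 35510.12

The third angle is ∠F = 180° − ∠E − ∠D = 58.00°.
Law of sines: DF = ED·sin E/sin F ≈ 303.78.
Law of sines: FE = ED·sin D/sin F ≈ 275.68.
Area = ½·ED·DF·sin D ≈ 35510.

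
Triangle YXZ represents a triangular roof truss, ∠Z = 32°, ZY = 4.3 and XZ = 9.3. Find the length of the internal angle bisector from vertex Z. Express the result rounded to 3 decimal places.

5.653

By the law of cosines, YX² = XZ² + ZY² − 2·XZ·ZY·cos Z = 37.153, so YX ≈ 6.0953.
The bisector from Z has length 2·XZ·ZY·cos(∠Z/2)/(XZ+ZY) ≈ 5.6531.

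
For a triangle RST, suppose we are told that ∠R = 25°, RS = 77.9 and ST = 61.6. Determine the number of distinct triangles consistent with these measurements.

2

RS·sin R = 77.9·sin(25°) ≈ 32.92.
Since RS sin R < ST < RS (32.92 < 61.6 < 77.9), two triangles exist.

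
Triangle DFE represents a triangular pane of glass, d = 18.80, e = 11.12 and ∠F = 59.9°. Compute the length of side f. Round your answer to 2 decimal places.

16.35

By the law of cosines, f² = e² + d² − 2·e·d·cos F = 267.41, so f ≈ 16.353.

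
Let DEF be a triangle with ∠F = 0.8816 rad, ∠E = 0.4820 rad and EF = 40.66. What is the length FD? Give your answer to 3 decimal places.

The third angle is ∠D = π − ∠E − ∠F = 1.7780 rad.
Law of sines: FD = EF·sin E/sin D ≈ 19.26.

19.260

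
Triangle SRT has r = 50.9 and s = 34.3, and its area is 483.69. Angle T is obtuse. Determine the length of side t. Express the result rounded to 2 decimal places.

From area = ½·s·r·sin T, we get sin T = 2·area/(s·r) ≈ 0.55410.
Taking the obtuse solution, ∠T ≈ 146.35°.
Law of cosines then gives t ≈ 81.695.

81.69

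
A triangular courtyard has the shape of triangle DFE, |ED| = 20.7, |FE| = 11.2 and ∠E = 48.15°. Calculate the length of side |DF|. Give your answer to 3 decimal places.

15.639

By the law of cosines, |DF|² = |FE|² + |ED|² − 2·|FE|·|ED|·cos E = 244.57, so |DF| ≈ 15.639.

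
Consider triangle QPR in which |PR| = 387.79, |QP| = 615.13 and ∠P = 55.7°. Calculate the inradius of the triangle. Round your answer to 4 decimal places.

By the law of cosines, |RQ|² = |QP|² + |PR|² − 2·|QP|·|PR|·cos P = 2.5992e+05, so |RQ| ≈ 509.82.
Area = ½·|QP|·|PR|·sin P ≈ 98529.
Semiperimeter s = (387.79+509.82+615.13)/2 = 756.37.
Inradius = area/s = 98529/756.37 ≈ 130.27.

130.2659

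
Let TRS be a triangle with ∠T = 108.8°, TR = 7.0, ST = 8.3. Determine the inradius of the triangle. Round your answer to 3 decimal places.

r ≈ 1.981

By the law of cosines, RS² = ST² + TR² − 2·ST·TR·cos T = 155.34, so RS ≈ 12.463.
Area = ½·ST·TR·sin T ≈ 27.5.
Semiperimeter s = (12.463+8.3+7)/2 = 13.882.
Inradius = area/s = 27.5/13.882 ≈ 1.981.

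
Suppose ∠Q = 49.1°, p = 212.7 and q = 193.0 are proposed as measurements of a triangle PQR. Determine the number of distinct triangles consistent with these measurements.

2

p·sin Q = 212.7·sin(49.1°) ≈ 160.8.
Since p sin Q < q < p (160.8 < 193.0 < 212.7), two triangles exist.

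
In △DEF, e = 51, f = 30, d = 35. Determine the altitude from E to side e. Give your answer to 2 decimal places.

20.05

Semiperimeter s = (35 + 51 + 30)/2 = 58.
Heron's formula: area = √(58·23·7·28) ≈ 511.34.
The altitude from E has length 2·area/e ≈ 20.052.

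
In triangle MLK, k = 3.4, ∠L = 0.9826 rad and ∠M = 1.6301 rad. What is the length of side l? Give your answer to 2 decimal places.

The third angle is ∠K = π − ∠M − ∠L = 0.5289 rad.
Law of sines: l = k·sin L/sin K ≈ 5.6059.

5.61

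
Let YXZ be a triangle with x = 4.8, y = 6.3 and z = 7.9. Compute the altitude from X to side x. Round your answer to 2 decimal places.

h_X ≈ 6.30

Semiperimeter s = (6.3 + 4.8 + 7.9)/2 = 9.5.
Heron's formula: area = √(9.5·3.2·4.7·1.6) ≈ 15.12.
The altitude from X has length 2·area/x ≈ 6.2999.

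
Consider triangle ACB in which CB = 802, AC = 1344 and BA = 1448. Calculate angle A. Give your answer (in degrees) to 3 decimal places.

By the law of cosines, cos A = (BA² + AC² − CB²) / (2·BA·AC) ≈ 0.83753, so ∠A ≈ 33.12°.

∠A ≈ 33.120°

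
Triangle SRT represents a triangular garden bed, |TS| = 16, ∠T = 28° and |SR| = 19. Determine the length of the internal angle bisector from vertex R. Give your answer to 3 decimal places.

Law of sines: sin R = |TS|·sin T/|SR| ≈ 0.39534.
Since |SR| ≥ |TS|, only the acute value applies: ∠R ≈ 23.29°.
Then ∠S = 180° − ∠T − ∠R ≈ 128.71°.
Law of sines gives |RT| = |SR|·sin S/sin T ≈ 31.579.
The bisector from R has length 2·|SR|·|RT|·cos(∠R/2)/(|SR|+|RT|) ≈ 23.237.

t_R ≈ 23.237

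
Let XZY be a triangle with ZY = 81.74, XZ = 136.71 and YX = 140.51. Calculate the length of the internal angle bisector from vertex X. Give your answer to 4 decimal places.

t_X ≈ 132.4352

By the law of cosines, cos X = (YX² + XZ² − ZY²) / (2·YX·XZ) ≈ 0.82646, so ∠X ≈ 34.26°.
The bisector from X has length 2·YX·XZ·cos(∠X/2)/(YX+XZ) ≈ 132.44.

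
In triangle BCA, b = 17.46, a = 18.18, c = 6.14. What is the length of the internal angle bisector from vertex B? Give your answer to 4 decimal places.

By the law of cosines, cos B = (c² + a² − b²) / (2·c·a) ≈ 0.28381, so ∠B ≈ 73.51°.
The bisector from B has length 2·c·a·cos(∠B/2)/(c+a) ≈ 7.3547.

7.3547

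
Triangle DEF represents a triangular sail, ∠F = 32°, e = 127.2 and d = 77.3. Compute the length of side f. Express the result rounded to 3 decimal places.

By the law of cosines, f² = d² + e² − 2·d·e·cos F = 5478.2, so f ≈ 74.015.

74.015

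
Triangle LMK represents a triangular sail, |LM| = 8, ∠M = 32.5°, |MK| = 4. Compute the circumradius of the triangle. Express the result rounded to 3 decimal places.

R ≈ 4.747

By the law of cosines, |KL|² = |LM|² + |MK|² − 2·|LM|·|MK|·cos M = 26.023, so |KL| ≈ 5.1013.
Area = ½·|LM|·|MK|·sin M ≈ 8.5968.
Circumradius = |KL|/(2 sin M) ≈ 4.7471.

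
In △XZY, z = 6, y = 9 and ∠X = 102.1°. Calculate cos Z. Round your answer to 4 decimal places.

cos Z ≈ 0.8681

By the law of cosines, x² = z² + y² − 2·z·y·cos X = 139.64, so x ≈ 11.817.
Law of cosines again: cos Z = (y² + x² − z²)/(2·y·x) ≈ 0.86806, so ∠Z ≈ 29.77°.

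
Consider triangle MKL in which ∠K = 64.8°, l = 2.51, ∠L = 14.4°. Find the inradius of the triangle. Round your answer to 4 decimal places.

r ≈ 1.0445

The third angle is ∠M = 180° − ∠K − ∠L = 100.80°.
Law of sines: m = l·sin M/sin L ≈ 9.9141.
Law of sines: k = l·sin K/sin L ≈ 9.1323.
Area = ½·l·m·sin K ≈ 11.258.
Semiperimeter s = (9.9141+9.1323+2.51)/2 = 10.778.
Inradius = area/s = 11.258/10.778 ≈ 1.0445.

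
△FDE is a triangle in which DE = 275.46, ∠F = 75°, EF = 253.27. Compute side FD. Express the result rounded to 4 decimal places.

192.1586

Law of sines: sin D = EF·sin F/DE ≈ 0.88811.
Since DE ≥ EF, only the acute value applies: ∠D ≈ 62.64°.
Then ∠E = 180° − ∠F − ∠D ≈ 42.36°.
Law of sines gives FD = DE·sin E/sin F ≈ 192.16.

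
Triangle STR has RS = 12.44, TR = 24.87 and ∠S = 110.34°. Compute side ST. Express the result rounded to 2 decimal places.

17.64

Law of sines: sin T = RS·sin S/TR ≈ 0.46901.
Since TR ≥ RS, only the acute value applies: ∠T ≈ 27.97°.
Then ∠R = 180° − ∠S − ∠T ≈ 41.69°.
Law of sines gives ST = TR·sin R/sin S ≈ 17.641.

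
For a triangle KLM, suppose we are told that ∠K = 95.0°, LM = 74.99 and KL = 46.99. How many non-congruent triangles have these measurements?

1

KL·sin K = 46.99·sin(95.0°) ≈ 46.81.
Since ∠K is not acute, a triangle exists only if LM > KL; here LM > KL, so there is exactly one triangle.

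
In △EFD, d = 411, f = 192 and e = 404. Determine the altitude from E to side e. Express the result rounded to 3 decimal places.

Semiperimeter s = (404 + 192 + 411)/2 = 503.5.
Heron's formula: area = √(503.5·99.5·311.5·92.5) ≈ 37994.
The altitude from E has length 2·area/e ≈ 188.09.

h_E ≈ 188.087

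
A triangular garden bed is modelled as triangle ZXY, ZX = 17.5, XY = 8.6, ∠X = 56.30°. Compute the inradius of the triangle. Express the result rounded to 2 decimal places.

r ≈ 3.08

By the law of cosines, YZ² = ZX² + XY² − 2·ZX·XY·cos X = 213.2, so YZ ≈ 14.601.
Area = ½·ZX·XY·sin X ≈ 62.605.
Semiperimeter s = (8.6+14.601+17.5)/2 = 20.351.
Inradius = area/s = 62.605/20.351 ≈ 3.0763.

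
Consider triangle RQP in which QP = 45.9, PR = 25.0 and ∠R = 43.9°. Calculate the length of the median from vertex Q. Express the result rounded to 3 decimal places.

52.232

Law of sines: sin Q = PR·sin R/QP ≈ 0.37767.
Since QP ≥ PR, only the acute value applies: ∠Q ≈ 22.19°.
Then ∠P = 180° − ∠R − ∠Q ≈ 113.91°.
Law of sines gives RQ = QP·sin P/sin R ≈ 60.514.
Median from Q: ½√(2·RQ² + 2·QP² − PR²) ≈ 52.232.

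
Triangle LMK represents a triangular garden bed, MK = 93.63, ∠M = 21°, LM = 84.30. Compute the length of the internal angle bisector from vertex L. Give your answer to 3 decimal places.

By the law of cosines, KL² = LM² + MK² − 2·LM·MK·cos M = 1135.5, so KL ≈ 33.698.
Law of cosines again: cos L = (KL² + LM² − MK²)/(2·KL·LM) ≈ -0.09232, so ∠L ≈ 95.30°.
The bisector from L has length 2·KL·LM·cos(∠L/2)/(KL+LM) ≈ 32.437.

t_L ≈ 32.437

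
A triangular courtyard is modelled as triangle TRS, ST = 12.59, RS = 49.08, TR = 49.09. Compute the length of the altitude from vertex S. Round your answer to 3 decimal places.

Semiperimeter s = (49.08 + 12.59 + 49.09)/2 = 55.38.
Heron's formula: area = √(55.38·6.3·42.79·6.29) ≈ 306.44.
The altitude from S has length 2·area/TR ≈ 12.485.

12.485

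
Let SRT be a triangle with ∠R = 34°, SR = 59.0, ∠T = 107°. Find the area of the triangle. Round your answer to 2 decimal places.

The third angle is ∠S = 180° − ∠R − ∠T = 39.00°.
Law of sines: RT = SR·sin S/sin T ≈ 38.826.
Law of sines: TS = SR·sin R/sin T ≈ 34.5.
Area = ½·SR·RT·sin R ≈ 640.49.

area ≈ 640.49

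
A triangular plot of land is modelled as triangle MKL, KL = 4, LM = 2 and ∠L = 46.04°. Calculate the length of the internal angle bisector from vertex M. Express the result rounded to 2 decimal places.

By the law of cosines, MK² = KL² + LM² − 2·KL·LM·cos L = 8.8935, so MK ≈ 2.9822.
Law of cosines again: cos M = (LM² + MK² − KL²)/(2·LM·MK) ≈ -0.26042, so ∠M ≈ 105.09°.
The bisector from M has length 2·LM·MK·cos(∠M/2)/(LM+MK) ≈ 1.456.

t_M ≈ 1.46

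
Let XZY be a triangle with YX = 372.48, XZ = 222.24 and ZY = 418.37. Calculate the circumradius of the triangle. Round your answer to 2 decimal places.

R ≈ 209.84

By the law of cosines, cos X = (YX² + XZ² − ZY²) / (2·YX·XZ) ≈ 0.07912, so ∠X ≈ 85.46°.
Circumradius = ZY/(2 sin X) ≈ 209.84.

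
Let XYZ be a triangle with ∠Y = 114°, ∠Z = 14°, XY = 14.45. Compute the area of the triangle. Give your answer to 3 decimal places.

The third angle is ∠X = 180° − ∠Y − ∠Z = 52.00°.
Law of sines: YZ = XY·sin X/sin Z ≈ 47.068.
Law of sines: ZX = XY·sin Y/sin Z ≈ 54.566.
Area = ½·XY·YZ·sin Y ≈ 310.67.

area ≈ 310.665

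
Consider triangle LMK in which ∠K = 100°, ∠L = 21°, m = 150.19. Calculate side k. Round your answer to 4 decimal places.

172.5547

The third angle is ∠M = 180° − ∠K − ∠L = 59.00°.
Law of sines: k = m·sin K/sin M ≈ 172.55.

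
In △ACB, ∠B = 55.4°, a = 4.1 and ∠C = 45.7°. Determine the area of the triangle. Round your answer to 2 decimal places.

area ≈ 5.05

The third angle is ∠A = 180° − ∠C − ∠B = 78.90°.
Law of sines: c = a·sin C/sin A ≈ 2.9903.
Law of sines: b = a·sin B/sin A ≈ 3.4392.
Area = ½·a·c·sin B ≈ 5.0459.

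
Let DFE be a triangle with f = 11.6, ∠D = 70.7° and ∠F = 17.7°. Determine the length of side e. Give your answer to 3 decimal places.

38.139

The third angle is ∠E = 180° − ∠D − ∠F = 91.60°.
Law of sines: e = f·sin E/sin F ≈ 38.139.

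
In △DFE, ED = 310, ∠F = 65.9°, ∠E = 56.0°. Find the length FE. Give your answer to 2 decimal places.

The third angle is ∠D = 180° − ∠F − ∠E = 58.10°.
Law of sines: FE = ED·sin D/sin F ≈ 288.31.

288.31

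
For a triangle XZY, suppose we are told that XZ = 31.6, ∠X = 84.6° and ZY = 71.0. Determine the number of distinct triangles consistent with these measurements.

XZ·sin X = 31.6·sin(84.6°) ≈ 31.46.
Since ZY ≥ XZ, exactly one triangle exists.

1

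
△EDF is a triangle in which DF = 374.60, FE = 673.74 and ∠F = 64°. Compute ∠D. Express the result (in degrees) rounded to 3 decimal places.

By the law of cosines, ED² = DF² + FE² − 2·DF·FE·cos F = 3.7298e+05, so ED ≈ 610.72.
Law of cosines again: cos D = (ED² + DF² − FE²)/(2·ED·DF) ≈ 0.12977, so ∠D ≈ 82.54°.

82.544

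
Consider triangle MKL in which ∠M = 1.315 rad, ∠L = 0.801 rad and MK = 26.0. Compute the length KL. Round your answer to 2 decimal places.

35.03

The third angle is ∠K = π − ∠L − ∠M = 1.026 rad.
Law of sines: KL = MK·sin M/sin L ≈ 35.031.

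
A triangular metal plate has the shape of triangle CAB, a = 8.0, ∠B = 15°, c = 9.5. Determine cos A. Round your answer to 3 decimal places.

cos A ≈ 0.650

By the law of cosines, b² = c² + a² − 2·c·a·cos B = 7.4293, so b ≈ 2.7257.
Law of cosines again: cos A = (b² + c² − a²)/(2·b·c) ≈ 0.65033, so ∠A ≈ 49.43°.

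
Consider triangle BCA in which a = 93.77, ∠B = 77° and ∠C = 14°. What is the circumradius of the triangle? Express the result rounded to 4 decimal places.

R ≈ 46.8921

The third angle is ∠A = 180° − ∠B − ∠C = 89.00°.
Law of sines: b = a·sin B/sin A ≈ 91.381.
Law of sines: c = a·sin C/sin A ≈ 22.688.
Circumradius = a/(2 sin A) ≈ 46.892.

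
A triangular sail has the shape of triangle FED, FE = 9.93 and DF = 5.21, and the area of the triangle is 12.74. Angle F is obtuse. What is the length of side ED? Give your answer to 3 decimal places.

14.690

From area = ½·DF·FE·sin F, we get sin F = 2·area/(DF·FE) ≈ 0.49251.
Taking the obtuse solution, ∠F ≈ 150.49°.
Law of cosines then gives ED ≈ 14.69.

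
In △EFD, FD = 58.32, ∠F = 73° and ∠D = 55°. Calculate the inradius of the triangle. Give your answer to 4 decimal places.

r ≈ 17.8218

The third angle is ∠E = 180° − ∠F − ∠D = 52.00°.
Law of sines: DE = FD·sin F/sin E ≈ 70.775.
Law of sines: EF = FD·sin D/sin E ≈ 60.625.
Area = ½·FD·DE·sin D ≈ 1690.6.
Semiperimeter s = (58.32+70.775+60.625)/2 = 94.86.
Inradius = area/s = 1690.6/94.86 ≈ 17.822.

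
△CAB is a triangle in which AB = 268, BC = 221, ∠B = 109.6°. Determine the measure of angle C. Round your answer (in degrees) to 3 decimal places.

By the law of cosines, CA² = AB² + BC² − 2·AB·BC·cos B = 1.604e+05, so CA ≈ 400.5.
Law of cosines again: cos C = (BC² + CA² − AB²)/(2·BC·CA) ≈ 0.77628, so ∠C ≈ 39.08°.

∠C ≈ 39.079°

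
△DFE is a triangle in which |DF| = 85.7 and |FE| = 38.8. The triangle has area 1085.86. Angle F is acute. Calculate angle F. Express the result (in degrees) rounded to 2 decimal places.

From area = ½·|DF|·|FE|·sin F, we get sin F = 2·area/(|DF|·|FE|) ≈ 0.65312.
Taking the acute solution, ∠F ≈ 40.78°.

∠F ≈ 40.78°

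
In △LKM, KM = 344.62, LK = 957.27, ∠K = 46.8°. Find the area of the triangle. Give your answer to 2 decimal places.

Area = ½·LK·KM·sin K ≈ 1.2024e+05.

120241.33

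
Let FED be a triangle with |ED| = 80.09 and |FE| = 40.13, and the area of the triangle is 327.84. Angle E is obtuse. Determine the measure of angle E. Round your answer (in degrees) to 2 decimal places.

From area = ½·|FE|·|ED|·sin E, we get sin E = 2·area/(|FE|·|ED|) ≈ 0.20401.
Taking the obtuse solution, ∠E ≈ 168.23°.

168.23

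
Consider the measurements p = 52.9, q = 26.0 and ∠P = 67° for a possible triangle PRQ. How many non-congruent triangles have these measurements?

q·sin P = 26.0·sin(67°) ≈ 23.93.
Since p ≥ q, exactly one triangle exists.

1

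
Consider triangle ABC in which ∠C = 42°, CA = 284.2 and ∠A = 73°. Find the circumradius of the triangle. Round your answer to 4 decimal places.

The third angle is ∠B = 180° − ∠C − ∠A = 65.00°.
Law of sines: BC = CA·sin A/sin B ≈ 299.88.
Law of sines: AB = CA·sin C/sin B ≈ 209.83.
Circumradius = CA/(2 sin B) ≈ 156.79.

R ≈ 156.7900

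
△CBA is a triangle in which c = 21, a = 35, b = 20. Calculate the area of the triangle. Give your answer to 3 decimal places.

Semiperimeter s = (21 + 20 + 35)/2 = 38.
Heron's formula: area = √(38·17·18·3) ≈ 186.77.

area ≈ 186.773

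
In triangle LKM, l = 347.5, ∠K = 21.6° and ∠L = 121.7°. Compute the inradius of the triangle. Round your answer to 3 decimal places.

The third angle is ∠M = 180° − ∠L − ∠K = 36.70°.
Law of sines: k = l·sin K/sin L ≈ 150.35.
Law of sines: m = l·sin M/sin L ≈ 244.09.
Area = ½·l·k·sin M ≈ 15612.
Semiperimeter s = (347.5+150.35+244.09)/2 = 370.97.
Inradius = area/s = 15612/370.97 ≈ 42.085.

42.085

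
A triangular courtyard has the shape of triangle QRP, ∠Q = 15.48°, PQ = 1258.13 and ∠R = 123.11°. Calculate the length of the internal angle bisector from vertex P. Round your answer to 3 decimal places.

t_P ≈ 568.768

The third angle is ∠P = 180° − ∠Q − ∠R = 41.41°.
Law of sines: RP = PQ·sin Q/sin R ≈ 400.89.
Law of sines: QR = PQ·sin P/sin R ≈ 993.5.
The bisector from P has length 2·RP·PQ·cos(∠P/2)/(RP+PQ) ≈ 568.77.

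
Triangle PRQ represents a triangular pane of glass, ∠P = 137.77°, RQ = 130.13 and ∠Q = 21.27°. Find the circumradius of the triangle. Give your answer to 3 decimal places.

The third angle is ∠R = 180° − ∠Q − ∠P = 20.96°.
Law of sines: QP = RQ·sin R/sin P ≈ 69.259.
Law of sines: PR = RQ·sin Q/sin P ≈ 70.236.
Circumradius = RQ/(2 sin P) ≈ 96.807.

96.807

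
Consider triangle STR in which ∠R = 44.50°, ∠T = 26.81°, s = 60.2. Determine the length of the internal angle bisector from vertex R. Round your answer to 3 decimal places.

The third angle is ∠S = 180° − ∠T − ∠R = 108.69°.
Law of sines: t = s·sin T/sin S ≈ 28.664.
Law of sines: r = s·sin R/sin S ≈ 44.544.
The bisector from R has length 2·s·t·cos(∠R/2)/(s+t) ≈ 35.944.

35.944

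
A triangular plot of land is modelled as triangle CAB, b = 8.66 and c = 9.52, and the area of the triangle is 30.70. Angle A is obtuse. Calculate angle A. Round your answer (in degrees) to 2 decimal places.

From area = ½·b·c·sin A, we get sin A = 2·area/(b·c) ≈ 0.74476.
Taking the obtuse solution, ∠A ≈ 131.86°.

131.86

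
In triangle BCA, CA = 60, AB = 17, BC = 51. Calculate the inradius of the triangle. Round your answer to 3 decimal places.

Semiperimeter s = (60 + 17 + 51)/2 = 64.
Heron's formula: area = √(64·4·47·13) ≈ 395.49.
Inradius = area/s = 395.49/64 ≈ 6.1796.

r ≈ 6.180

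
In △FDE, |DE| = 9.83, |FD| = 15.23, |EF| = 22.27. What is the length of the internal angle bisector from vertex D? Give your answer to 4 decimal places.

t_D ≈ 5.6107

By the law of cosines, cos D = (|FD|² + |DE|² − |EF|²) / (2·|FD|·|DE|) ≈ -0.55898, so ∠D ≈ 123.99°.
The bisector from D has length 2·|FD|·|DE|·cos(∠D/2)/(|FD|+|DE|) ≈ 5.6107.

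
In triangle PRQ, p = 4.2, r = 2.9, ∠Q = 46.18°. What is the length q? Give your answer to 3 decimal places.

By the law of cosines, q² = p² + r² − 2·p·r·cos Q = 9.1833, so q ≈ 3.0304.

3.030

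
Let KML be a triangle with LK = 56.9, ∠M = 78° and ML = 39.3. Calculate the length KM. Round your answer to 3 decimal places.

50.122

Law of sines: sin K = ML·sin M/LK ≈ 0.67559.
Since LK ≥ ML, only the acute value applies: ∠K ≈ 42.50°.
Then ∠L = 180° − ∠M − ∠K ≈ 59.50°.
Law of sines gives KM = LK·sin L/sin M ≈ 50.122.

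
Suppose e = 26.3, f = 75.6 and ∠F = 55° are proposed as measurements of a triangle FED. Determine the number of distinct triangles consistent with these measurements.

e·sin F = 26.3·sin(55°) ≈ 21.54.
Since f ≥ e, exactly one triangle exists.

1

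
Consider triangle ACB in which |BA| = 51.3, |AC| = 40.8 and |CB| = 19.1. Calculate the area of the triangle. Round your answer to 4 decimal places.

359.3759

Semiperimeter s = (19.1 + 51.3 + 40.8)/2 = 55.6.
Heron's formula: area = √(55.6·36.5·4.3·14.8) ≈ 359.38.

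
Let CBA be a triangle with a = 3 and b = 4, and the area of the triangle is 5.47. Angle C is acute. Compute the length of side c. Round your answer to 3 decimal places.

3.891

From area = ½·b·a·sin C, we get sin C = 2·area/(b·a) ≈ 0.91167.
Taking the acute solution, ∠C ≈ 65.74°.
Law of cosines then gives c ≈ 3.8907.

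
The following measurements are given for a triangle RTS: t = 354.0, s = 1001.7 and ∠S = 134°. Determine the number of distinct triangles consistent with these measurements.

1

t·sin S = 354.0·sin(134°) ≈ 254.6.
Since ∠S is not acute, a triangle exists only if s > t; here s > t, so there is exactly one triangle.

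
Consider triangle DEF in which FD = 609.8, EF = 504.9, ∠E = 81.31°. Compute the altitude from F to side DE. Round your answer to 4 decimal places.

h_F ≈ 499.1039

Law of sines: sin D = EF·sin E/FD ≈ 0.81847.
Since FD ≥ EF, only the acute value applies: ∠D ≈ 54.93°.
Then ∠F = 180° − ∠E − ∠D ≈ 43.76°.
Law of sines gives DE = FD·sin F/sin E ≈ 426.64.
Area = ½·FD·EF·sin F ≈ 1.0647e+05.
The altitude from F has length 2·area/DE ≈ 499.1.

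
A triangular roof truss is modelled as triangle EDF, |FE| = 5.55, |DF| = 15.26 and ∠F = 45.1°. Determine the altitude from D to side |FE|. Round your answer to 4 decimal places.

By the law of cosines, |ED|² = |DF|² + |FE|² − 2·|DF|·|FE|·cos F = 144.11, so |ED| ≈ 12.004.
Area = ½·|DF|·|FE|·sin F ≈ 29.996.
The altitude from D has length 2·area/|FE| ≈ 10.809.

10.8093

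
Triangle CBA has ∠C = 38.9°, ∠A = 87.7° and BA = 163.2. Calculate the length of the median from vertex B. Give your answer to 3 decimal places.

The third angle is ∠B = 180° − ∠A − ∠C = 53.40°.
Law of sines: AC = BA·sin B/sin C ≈ 208.64.
Law of sines: CB = BA·sin A/sin C ≈ 259.68.
Median from B: ½√(2·CB² + 2·BA² − AC²) ≈ 190.13.

m_B ≈ 190.133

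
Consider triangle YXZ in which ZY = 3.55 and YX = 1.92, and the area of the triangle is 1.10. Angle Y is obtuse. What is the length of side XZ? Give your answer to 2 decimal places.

From area = ½·ZY·YX·sin Y, we get sin Y = 2·area/(ZY·YX) ≈ 0.32277.
Taking the obtuse solution, ∠Y ≈ 161.17°.
Law of cosines then gives XZ ≈ 5.4029.

5.40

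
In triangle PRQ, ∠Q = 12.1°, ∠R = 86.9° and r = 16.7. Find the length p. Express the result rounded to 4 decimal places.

16.5186

The third angle is ∠P = 180° − ∠R − ∠Q = 81.00°.
Law of sines: p = r·sin P/sin R ≈ 16.519.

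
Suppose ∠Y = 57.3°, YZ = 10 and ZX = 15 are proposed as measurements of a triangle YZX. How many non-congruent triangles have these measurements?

1

YZ·sin Y = 10·sin(57.3°) ≈ 8.415.
Since ZX ≥ YZ, exactly one triangle exists.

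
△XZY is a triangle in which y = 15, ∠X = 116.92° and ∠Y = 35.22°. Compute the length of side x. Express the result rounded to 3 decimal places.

23.191

The third angle is ∠Z = 180° − ∠Y − ∠X = 27.86°.
Law of sines: x = y·sin X/sin Y ≈ 23.191.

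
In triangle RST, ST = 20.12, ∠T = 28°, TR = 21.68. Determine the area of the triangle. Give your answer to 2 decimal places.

Area = ½·ST·TR·sin T ≈ 102.39.

area ≈ 102.39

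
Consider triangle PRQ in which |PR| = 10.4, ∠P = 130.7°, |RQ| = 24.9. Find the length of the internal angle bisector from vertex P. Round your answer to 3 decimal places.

t_P ≈ 5.363

Law of sines: sin Q = |PR|·sin P/|RQ| ≈ 0.31665.
Since |RQ| ≥ |PR|, only the acute value applies: ∠Q ≈ 18.46°.
Then ∠R = 180° − ∠P − ∠Q ≈ 30.84°.
Law of sines gives |QP| = |RQ|·sin R/sin P ≈ 16.837.
The bisector from P has length 2·|QP|·|PR|·cos(∠P/2)/(|QP|+|PR|) ≈ 5.3627.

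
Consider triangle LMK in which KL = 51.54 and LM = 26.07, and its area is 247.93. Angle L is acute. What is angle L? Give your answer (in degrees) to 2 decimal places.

From area = ½·KL·LM·sin L, we get sin L = 2·area/(KL·LM) ≈ 0.36904.
Taking the acute solution, ∠L ≈ 21.66°.

∠L ≈ 21.66°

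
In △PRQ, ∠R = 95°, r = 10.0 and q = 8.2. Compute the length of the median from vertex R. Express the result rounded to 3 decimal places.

4.625

Law of sines: sin Q = q·sin R/r ≈ 0.81688.
Since r ≥ q, only the acute value applies: ∠Q ≈ 54.77°.
Then ∠P = 180° − ∠R − ∠Q ≈ 30.23°.
Law of sines gives p = r·sin P/sin R ≈ 5.0534.
Median from R: ½√(2·q² + 2·p² − r²) ≈ 4.6248.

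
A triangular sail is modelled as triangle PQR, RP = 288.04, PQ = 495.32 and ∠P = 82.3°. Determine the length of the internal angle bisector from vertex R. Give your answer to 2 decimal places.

By the law of cosines, QR² = RP² + PQ² − 2·RP·PQ·cos P = 2.9008e+05, so QR ≈ 538.59.
Law of cosines again: cos R = (QR² + RP² − PQ²)/(2·QR·RP) ≈ 0.41158, so ∠R ≈ 65.70°.
The bisector from R has length 2·QR·RP·cos(∠R/2)/(QR+RP) ≈ 315.33.

t_R ≈ 315.33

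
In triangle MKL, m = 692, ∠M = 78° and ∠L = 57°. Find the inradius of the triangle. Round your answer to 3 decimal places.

The third angle is ∠K = 180° − ∠L − ∠M = 45.00°.
Law of sines: k = m·sin K/sin M ≈ 500.25.
Law of sines: l = m·sin L/sin M ≈ 593.33.
Area = ½·m·k·sin L ≈ 1.4516e+05.
Semiperimeter s = (692+500.25+593.33)/2 = 892.79.
Inradius = area/s = 1.4516e+05/892.79 ≈ 162.59.

162.595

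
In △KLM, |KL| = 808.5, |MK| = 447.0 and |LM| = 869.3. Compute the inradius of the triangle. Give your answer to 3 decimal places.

r ≈ 168.522

Semiperimeter s = (869.3 + 447 + 808.5)/2 = 1062.4.
Heron's formula: area = √(1062.4·193.1·615.4·253.9) ≈ 1.7904e+05.
Inradius = area/s = 1.7904e+05/1062.4 ≈ 168.52.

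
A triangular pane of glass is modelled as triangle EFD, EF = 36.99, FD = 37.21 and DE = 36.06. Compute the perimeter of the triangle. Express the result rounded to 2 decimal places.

Perimeter = 37.21 + 36.06 + 36.99 = 110.26.

110.26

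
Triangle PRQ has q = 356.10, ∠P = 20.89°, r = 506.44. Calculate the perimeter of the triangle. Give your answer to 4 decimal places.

By the law of cosines, p² = r² + q² − 2·r·q·cos P = 46311, so p ≈ 215.2.
Semiperimeter s = (215.2+506.44+356.1)/2 = 538.87.
Perimeter = 215.2 + 506.44 + 356.1 = 1077.7.

perimeter ≈ 1077.7404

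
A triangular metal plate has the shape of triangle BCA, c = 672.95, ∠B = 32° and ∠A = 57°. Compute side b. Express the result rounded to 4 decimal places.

356.6635

The third angle is ∠C = 180° − ∠A − ∠B = 91.00°.
Law of sines: b = c·sin B/sin C ≈ 356.66.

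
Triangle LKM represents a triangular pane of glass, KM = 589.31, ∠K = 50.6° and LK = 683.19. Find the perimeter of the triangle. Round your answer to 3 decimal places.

1822.896

By the law of cosines, ML² = LK² + KM² − 2·LK·KM·cos K = 3.0294e+05, so ML ≈ 550.4.
Semiperimeter s = (589.31+550.4+683.19)/2 = 911.45.
Perimeter = 589.31 + 550.4 + 683.19 = 1822.9.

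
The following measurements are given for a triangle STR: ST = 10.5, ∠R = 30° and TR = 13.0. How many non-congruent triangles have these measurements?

2

TR·sin R = 13.0·sin(30°) ≈ 6.5.
Since TR sin R < ST < TR (6.5 < 10.5 < 13.0), two triangles exist.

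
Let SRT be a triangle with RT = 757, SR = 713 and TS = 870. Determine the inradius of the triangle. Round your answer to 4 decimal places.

r ≈ 219.9889

Semiperimeter s = (757 + 870 + 713)/2 = 1170.
Heron's formula: area = √(1170·413·300·457) ≈ 2.5739e+05.
Inradius = area/s = 2.5739e+05/1170 ≈ 219.99.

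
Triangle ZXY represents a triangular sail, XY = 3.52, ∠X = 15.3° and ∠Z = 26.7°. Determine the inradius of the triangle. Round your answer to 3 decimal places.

r ≈ 0.450

The third angle is ∠Y = 180° − ∠Z − ∠X = 138.00°.
Law of sines: YZ = XY·sin X/sin Z ≈ 2.0672.
Law of sines: ZX = XY·sin Y/sin Z ≈ 5.242.
Area = ½·XY·YZ·sin Y ≈ 2.4345.
Semiperimeter s = (3.52+2.0672+5.242)/2 = 5.4146.
Inradius = area/s = 2.4345/5.4146 ≈ 0.44961.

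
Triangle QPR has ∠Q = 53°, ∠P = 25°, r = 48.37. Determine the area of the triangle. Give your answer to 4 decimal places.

The third angle is ∠R = 180° − ∠Q − ∠P = 102.00°.
Law of sines: q = r·sin Q/sin R ≈ 39.493.
Law of sines: p = r·sin P/sin R ≈ 20.899.
Area = ½·r·q·sin P ≈ 403.66.

area ≈ 403.6590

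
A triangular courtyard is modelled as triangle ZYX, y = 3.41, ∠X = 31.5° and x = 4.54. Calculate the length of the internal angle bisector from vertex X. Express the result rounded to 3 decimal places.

t_X ≈ 4.431

Law of sines: sin Y = y·sin X/x ≈ 0.39245.
Since x ≥ y, only the acute value applies: ∠Y ≈ 23.11°.
Then ∠Z = 180° − ∠X − ∠Y ≈ 125.39°.
Law of sines gives z = x·sin Z/sin X ≈ 7.0833.
The bisector from X has length 2·z·y·cos(∠X/2)/(z+y) ≈ 4.4309.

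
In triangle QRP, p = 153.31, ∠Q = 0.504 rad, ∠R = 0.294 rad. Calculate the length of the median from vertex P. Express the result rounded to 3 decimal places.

m_P ≈ 37.365

The third angle is ∠P = π − ∠Q − ∠R = 2.344 rad.
Law of sines: q = p·sin Q/sin P ≈ 103.41.
Law of sines: r = p·sin R/sin P ≈ 62.052.
Median from P: ½√(2·q² + 2·r² − p²) ≈ 37.365.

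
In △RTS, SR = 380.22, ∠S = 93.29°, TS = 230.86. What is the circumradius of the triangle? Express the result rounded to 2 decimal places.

228.38

By the law of cosines, RT² = TS² + SR² − 2·TS·SR·cos S = 2.0794e+05, so RT ≈ 456.
Area = ½·TS·SR·sin S ≈ 43816.
Circumradius = RT/(2 sin S) ≈ 228.38.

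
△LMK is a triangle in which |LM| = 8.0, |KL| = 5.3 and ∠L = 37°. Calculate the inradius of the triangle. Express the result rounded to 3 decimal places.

r ≈ 1.399

By the law of cosines, |MK|² = |KL|² + |LM|² − 2·|KL|·|LM|·cos L = 24.366, so |MK| ≈ 4.9362.
Area = ½·|KL|·|LM|·sin L ≈ 12.758.
Semiperimeter s = (4.9362+5.3+8)/2 = 9.1181.
Inradius = area/s = 12.758/9.1181 ≈ 1.3993.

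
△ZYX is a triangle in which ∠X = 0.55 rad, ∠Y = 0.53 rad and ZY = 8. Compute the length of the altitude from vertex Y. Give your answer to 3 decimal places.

The third angle is ∠Z = π − ∠Y − ∠X = 2.062 rad.
Law of sines: YX = ZY·sin Z/sin X ≈ 13.499.
Law of sines: XZ = ZY·sin Y/sin X ≈ 7.7375.
Area = ½·ZY·YX·sin Y ≈ 27.296.
The altitude from Y has length 2·area/XZ ≈ 7.0557.

h_Y ≈ 7.056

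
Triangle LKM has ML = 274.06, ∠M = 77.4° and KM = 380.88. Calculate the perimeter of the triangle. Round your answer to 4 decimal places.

By the law of cosines, LK² = KM² + ML² − 2·KM·ML·cos M = 1.7464e+05, so LK ≈ 417.9.
Semiperimeter s = (380.88+274.06+417.9)/2 = 536.42.
Perimeter = 380.88 + 274.06 + 417.9 = 1072.8.

perimeter ≈ 1072.8361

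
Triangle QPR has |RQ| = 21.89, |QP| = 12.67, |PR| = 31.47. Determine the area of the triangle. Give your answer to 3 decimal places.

107.448

Semiperimeter s = (31.47 + 21.89 + 12.67)/2 = 33.015.
Heron's formula: area = √(33.015·1.545·11.125·20.345) ≈ 107.45.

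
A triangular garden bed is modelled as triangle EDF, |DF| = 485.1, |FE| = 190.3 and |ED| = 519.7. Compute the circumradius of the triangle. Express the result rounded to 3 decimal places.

R ≈ 259.858

By the law of cosines, cos E = (|FE|² + |ED|² − |DF|²) / (2·|FE|·|ED|) ≈ 0.35885, so ∠E ≈ 68.97°.
Circumradius = |DF|/(2 sin E) ≈ 259.86.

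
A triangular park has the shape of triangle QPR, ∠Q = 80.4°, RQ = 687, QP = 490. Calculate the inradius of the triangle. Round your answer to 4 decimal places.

r ≈ 170.0858

By the law of cosines, PR² = RQ² + QP² − 2·RQ·QP·cos Q = 5.9979e+05, so PR ≈ 774.46.
Area = ½·RQ·QP·sin Q ≈ 1.6596e+05.
Semiperimeter s = (774.46+687+490)/2 = 975.73.
Inradius = area/s = 1.6596e+05/975.73 ≈ 170.09.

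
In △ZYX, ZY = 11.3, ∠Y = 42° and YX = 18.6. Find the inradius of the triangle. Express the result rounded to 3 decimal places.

By the law of cosines, XZ² = ZY² + YX² − 2·ZY·YX·cos Y = 161.26, so XZ ≈ 12.699.
Area = ½·ZY·YX·sin Y ≈ 70.319.
Semiperimeter s = (18.6+12.699+11.3)/2 = 21.299.
Inradius = area/s = 70.319/21.299 ≈ 3.3014.

r ≈ 3.301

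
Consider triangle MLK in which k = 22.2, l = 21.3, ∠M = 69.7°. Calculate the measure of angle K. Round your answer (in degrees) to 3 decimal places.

By the law of cosines, m² = l² + k² − 2·l·k·cos M = 618.43, so m ≈ 24.868.
Law of cosines again: cos K = (m² + l² − k²)/(2·m·l) ≈ 0.54680, so ∠K ≈ 56.85°.

56.852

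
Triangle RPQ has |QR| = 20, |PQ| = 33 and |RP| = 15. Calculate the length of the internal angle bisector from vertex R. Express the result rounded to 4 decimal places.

5.7711

By the law of cosines, cos R = (|QR|² + |RP|² − |PQ|²) / (2·|QR|·|RP|) ≈ -0.77333, so ∠R ≈ 140.65°.
The bisector from R has length 2·|QR|·|RP|·cos(∠R/2)/(|QR|+|RP|) ≈ 5.7711.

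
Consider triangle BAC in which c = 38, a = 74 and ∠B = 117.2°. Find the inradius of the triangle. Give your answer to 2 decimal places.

By the law of cosines, b² = a² + c² − 2·a·c·cos B = 9490.7, so b ≈ 97.42.
Area = ½·a·c·sin B ≈ 1250.5.
Semiperimeter s = (97.42+74+38)/2 = 104.71.
Inradius = area/s = 1250.5/104.71 ≈ 11.943.

11.94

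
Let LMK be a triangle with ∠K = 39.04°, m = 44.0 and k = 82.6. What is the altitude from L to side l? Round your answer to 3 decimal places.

Law of sines: sin M = m·sin K/k ≈ 0.33552.
Since k ≥ m, only the acute value applies: ∠M ≈ 19.60°.
Then ∠L = 180° − ∠K − ∠M ≈ 121.36°.
Law of sines gives l = k·sin L/sin K ≈ 111.99.
Area = ½·k·m·sin L ≈ 1551.8.
The altitude from L has length 2·area/l ≈ 27.714.

h_L ≈ 27.714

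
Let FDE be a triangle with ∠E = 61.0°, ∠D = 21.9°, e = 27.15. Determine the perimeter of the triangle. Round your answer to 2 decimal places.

The third angle is ∠F = 180° − ∠D − ∠E = 97.10°.
Law of sines: f = e·sin F/sin E ≈ 30.804.
Law of sines: d = e·sin D/sin E ≈ 11.578.
Semiperimeter s = (30.804+11.578+27.15)/2 = 34.766.
Perimeter = 30.804 + 11.578 + 27.15 = 69.532.

perimeter ≈ 69.53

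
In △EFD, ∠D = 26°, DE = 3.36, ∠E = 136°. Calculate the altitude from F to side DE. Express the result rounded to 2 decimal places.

h_F ≈ 3.31

The third angle is ∠F = 180° − ∠D − ∠E = 18.00°.
Law of sines: FD = DE·sin E/sin F ≈ 7.5532.
Law of sines: EF = DE·sin D/sin F ≈ 4.7665.
Area = ½·DE·FD·sin D ≈ 5.5626.
The altitude from F has length 2·area/DE ≈ 3.3111.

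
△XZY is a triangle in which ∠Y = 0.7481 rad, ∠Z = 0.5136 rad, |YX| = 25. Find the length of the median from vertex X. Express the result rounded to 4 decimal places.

m_X ≈ 18.0044

The third angle is ∠X = π − ∠Z − ∠Y = 1.8799 rad.
Law of sines: |ZY| = |YX|·sin X/sin Z ≈ 48.472.
Law of sines: |XZ| = |YX|·sin Y/sin Z ≈ 34.614.
Median from X: ½√(2·|YX|² + 2·|XZ|² − |ZY|²) ≈ 18.004.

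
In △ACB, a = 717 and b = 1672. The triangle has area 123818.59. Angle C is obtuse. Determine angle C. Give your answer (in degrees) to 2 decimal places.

∠C ≈ 168.08°

From area = ½·b·a·sin C, we get sin C = 2·area/(b·a) ≈ 0.20657.
Taking the obtuse solution, ∠C ≈ 168.08°.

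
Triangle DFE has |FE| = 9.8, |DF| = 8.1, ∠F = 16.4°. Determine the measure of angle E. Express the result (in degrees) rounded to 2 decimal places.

48.41

By the law of cosines, |ED|² = |DF|² + |FE|² − 2·|DF|·|FE|·cos F = 9.3493, so |ED| ≈ 3.0577.
Law of cosines again: cos E = (|FE|² + |ED|² − |DF|²)/(2·|FE|·|ED|) ≈ 0.66376, so ∠E ≈ 48.41°.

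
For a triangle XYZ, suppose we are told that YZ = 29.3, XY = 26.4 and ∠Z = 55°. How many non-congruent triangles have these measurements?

YZ·sin Z = 29.3·sin(55°) ≈ 24.
Since YZ sin Z < XY < YZ (24 < 26.4 < 29.3), two triangles exist.

2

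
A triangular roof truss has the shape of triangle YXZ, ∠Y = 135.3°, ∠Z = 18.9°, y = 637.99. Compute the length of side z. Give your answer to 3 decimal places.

293.798

The third angle is ∠X = 180° − ∠Z − ∠Y = 25.80°.
Law of sines: z = y·sin Z/sin Y ≈ 293.8.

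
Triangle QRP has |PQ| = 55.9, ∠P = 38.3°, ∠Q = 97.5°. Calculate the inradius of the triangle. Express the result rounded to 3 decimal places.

The third angle is ∠R = 180° − ∠P − ∠Q = 44.20°.
Law of sines: |RP| = |PQ|·sin Q/sin R ≈ 79.496.
Law of sines: |QR| = |PQ|·sin P/sin R ≈ 49.695.
Area = ½·|PQ|·|RP|·sin P ≈ 1377.1.
Semiperimeter s = (79.496+55.9+49.695)/2 = 92.545.
Inradius = area/s = 1377.1/92.545 ≈ 14.88.

r ≈ 14.880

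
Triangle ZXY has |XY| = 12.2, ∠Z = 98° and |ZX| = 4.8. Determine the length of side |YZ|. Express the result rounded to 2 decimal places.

Law of sines: sin Y = |ZX|·sin Z/|XY| ≈ 0.38961.
Since |XY| ≥ |ZX|, only the acute value applies: ∠Y ≈ 22.93°.
Then ∠X = 180° − ∠Z − ∠Y ≈ 59.07°.
Law of sines gives |YZ| = |XY|·sin X/sin Z ≈ 10.568.

10.57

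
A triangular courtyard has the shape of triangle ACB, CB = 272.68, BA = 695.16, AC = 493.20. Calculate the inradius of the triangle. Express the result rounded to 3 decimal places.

72.521

Semiperimeter s = (272.68 + 695.16 + 493.2)/2 = 730.52.
Heron's formula: area = √(730.52·457.84·35.36·237.32) ≈ 52978.
Inradius = area/s = 52978/730.52 ≈ 72.521.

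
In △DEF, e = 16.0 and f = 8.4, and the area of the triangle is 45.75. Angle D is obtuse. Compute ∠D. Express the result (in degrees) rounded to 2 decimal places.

∠D ≈ 137.09°

From area = ½·e·f·sin D, we get sin D = 2·area/(e·f) ≈ 0.68080.
Taking the obtuse solution, ∠D ≈ 137.09°.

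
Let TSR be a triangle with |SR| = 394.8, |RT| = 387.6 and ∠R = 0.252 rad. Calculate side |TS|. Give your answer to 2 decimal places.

By the law of cosines, |TS|² = |SR|² + |RT|² − 2·|SR|·|RT|·cos R = 9718.2, so |TS| ≈ 98.581.

98.58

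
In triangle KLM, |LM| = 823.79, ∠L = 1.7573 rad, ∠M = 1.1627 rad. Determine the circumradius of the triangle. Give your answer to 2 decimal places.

The third angle is ∠K = π − ∠L − ∠M = 0.2216 rad.
Law of sines: |MK| = |LM|·sin L/sin K ≈ 3683.2.
Law of sines: |KL| = |LM|·sin M/sin K ≈ 3440.4.
Circumradius = |LM|/(2 sin K) ≈ 1874.1.

R ≈ 1874.09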